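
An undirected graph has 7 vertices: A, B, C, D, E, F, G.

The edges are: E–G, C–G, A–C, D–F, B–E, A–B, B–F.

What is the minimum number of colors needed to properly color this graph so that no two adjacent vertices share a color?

3

The cycle G-E-B-A-C-G has odd length 5, so it cannot be 2-colored; at least 3 colors are needed.
A valid assignment using 3 colors: A=2, B=1, C=1, D=1, E=2, F=2, G=3. Every edge joins two different colors.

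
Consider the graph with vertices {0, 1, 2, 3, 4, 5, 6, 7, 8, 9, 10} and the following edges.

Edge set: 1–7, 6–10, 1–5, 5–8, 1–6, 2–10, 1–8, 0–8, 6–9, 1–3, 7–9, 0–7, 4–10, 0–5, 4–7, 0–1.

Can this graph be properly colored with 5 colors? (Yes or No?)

The chromatic number is 4. 0, 1, 5, 8 are mutually adjacent (a clique of size 4), so at least 4 colors are needed.
One proper 4-coloring: 0=b, 1=a, 2=b, 3=b, 4=b, 5=c, 6=b, 7=c, 8=d, 9=a, 10=a.
Since 5 ≥ 4, a proper 5-coloring certainly exists.

Yes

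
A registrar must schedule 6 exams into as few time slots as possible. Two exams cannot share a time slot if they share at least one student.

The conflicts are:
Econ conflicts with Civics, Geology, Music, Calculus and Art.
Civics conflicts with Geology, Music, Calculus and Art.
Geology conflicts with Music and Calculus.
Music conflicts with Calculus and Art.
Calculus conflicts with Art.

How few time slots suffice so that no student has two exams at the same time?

Econ, Civics, Music, Calculus, Art pairwise conflict, so at least 5 time slots are needed.
5 time slots suffice: time slot 1 → {Civics}; time slot 2 → {Music}; time slot 3 → {Calculus}; time slot 4 → {Econ}; time slot 5 → {Geology, Art}. Every pair that conflicts lands in different time slots.

5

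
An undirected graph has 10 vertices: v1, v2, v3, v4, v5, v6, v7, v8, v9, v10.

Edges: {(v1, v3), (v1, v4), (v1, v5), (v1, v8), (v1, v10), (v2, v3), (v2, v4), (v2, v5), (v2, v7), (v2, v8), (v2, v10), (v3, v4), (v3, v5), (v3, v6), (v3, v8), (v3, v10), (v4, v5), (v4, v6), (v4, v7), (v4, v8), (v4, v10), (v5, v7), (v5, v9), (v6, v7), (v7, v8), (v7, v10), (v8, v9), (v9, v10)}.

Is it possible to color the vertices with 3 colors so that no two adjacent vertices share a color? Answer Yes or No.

No

v2, v3, v4, v5 form a clique, so at least 4 colors are needed.
So 3 colors are not enough.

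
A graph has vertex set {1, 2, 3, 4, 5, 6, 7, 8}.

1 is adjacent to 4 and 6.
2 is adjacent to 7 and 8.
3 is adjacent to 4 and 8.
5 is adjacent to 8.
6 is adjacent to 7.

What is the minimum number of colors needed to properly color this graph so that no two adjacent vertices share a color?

The cycle 6-7-2-8-3-4-1-6 has odd length 7, so it cannot be 2-colored; at least 3 colors are needed.
One proper 3-coloring: 1=red, 2=blue, 3=blue, 4=green, 5=blue, 6=blue, 7=red, 8=red. No two adjacent vertices share a color.

3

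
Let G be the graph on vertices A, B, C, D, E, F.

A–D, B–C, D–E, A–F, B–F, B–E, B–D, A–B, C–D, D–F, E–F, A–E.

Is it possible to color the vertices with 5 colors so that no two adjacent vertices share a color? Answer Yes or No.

Yes

The chromatic number is 5. A, B, D, E, F are mutually adjacent (a clique of size 5), so at least 5 colors are needed.
5 colors suffice: color 1 → {B}; color 2 → {D}; color 3 → {C, F}; color 4 → {A}; color 5 → {E}.
That is already a proper 5-coloring.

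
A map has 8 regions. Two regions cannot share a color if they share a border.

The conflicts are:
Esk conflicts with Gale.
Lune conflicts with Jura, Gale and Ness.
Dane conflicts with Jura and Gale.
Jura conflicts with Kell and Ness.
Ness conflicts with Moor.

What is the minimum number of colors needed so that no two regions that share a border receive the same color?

Lune, Jura, Ness are mutually in conflict, so at least 3 colors are needed.
A valid assignment using 3 colors: Esk=2, Lune=3, Dane=2, Jura=1, Gale=1, Kell=2, Ness=2, Moor=1. Each listed conflict is separated.

3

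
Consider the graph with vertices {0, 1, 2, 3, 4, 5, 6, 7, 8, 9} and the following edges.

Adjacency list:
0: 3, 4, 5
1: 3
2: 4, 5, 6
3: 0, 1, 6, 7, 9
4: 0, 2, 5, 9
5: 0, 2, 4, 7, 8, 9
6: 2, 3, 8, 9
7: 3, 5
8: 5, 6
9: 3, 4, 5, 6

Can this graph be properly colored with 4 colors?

Yes

The chromatic number is 3. 4, 5, 9 are pairwise adjacent, so at least 3 colors are needed.
One proper 3-coloring: 0=blue, 1=blue, 2=blue, 3=red, 4=green, 5=red, 6=green, 7=blue, 8=blue, 9=blue.
Since 4 ≥ 3, a proper 4-coloring certainly exists.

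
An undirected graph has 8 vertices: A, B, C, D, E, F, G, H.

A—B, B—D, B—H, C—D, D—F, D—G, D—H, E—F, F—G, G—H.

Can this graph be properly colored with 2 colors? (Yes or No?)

D, F, G are mutually adjacent, so at least 3 colors are needed.
So 2 colors are not enough.

No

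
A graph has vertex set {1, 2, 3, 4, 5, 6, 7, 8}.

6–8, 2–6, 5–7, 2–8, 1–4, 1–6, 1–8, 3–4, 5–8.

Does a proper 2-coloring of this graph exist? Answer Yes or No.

No

2, 6, 8 form a triangle, so at least 3 colors are needed.
So 2 colors are not enough.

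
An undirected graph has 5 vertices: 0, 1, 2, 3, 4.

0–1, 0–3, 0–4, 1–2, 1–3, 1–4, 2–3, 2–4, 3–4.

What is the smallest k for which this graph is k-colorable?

1, 2, 3, 4 are mutually adjacent (a clique of size 4), so at least 4 colors are needed.
One proper 4-coloring: 0=yellow, 1=blue, 2=yellow, 3=red, 4=green. Each edge has distinct colors on its endpoints.

4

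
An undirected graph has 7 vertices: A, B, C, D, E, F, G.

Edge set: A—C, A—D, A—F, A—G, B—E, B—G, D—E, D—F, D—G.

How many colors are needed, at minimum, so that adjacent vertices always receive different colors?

A, D, G are mutually adjacent, so at least 3 colors are needed.
3 colors suffice: color 1 → {B, C, D}; color 2 → {A, E}; color 3 → {F, G}. Each edge has distinct colors on its endpoints.

3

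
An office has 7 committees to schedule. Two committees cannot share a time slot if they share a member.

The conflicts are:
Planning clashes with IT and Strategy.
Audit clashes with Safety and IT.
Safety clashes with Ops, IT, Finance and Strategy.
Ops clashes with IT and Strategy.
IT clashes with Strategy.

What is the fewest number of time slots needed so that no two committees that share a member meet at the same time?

Safety, Ops, IT, Strategy pairwise conflict, so at least 4 time slots are needed.
4 time slots suffice: Planning=1, Audit=3, Safety=1, Ops=4, IT=2, Finance=2, Strategy=3. Each listed conflict is separated.

4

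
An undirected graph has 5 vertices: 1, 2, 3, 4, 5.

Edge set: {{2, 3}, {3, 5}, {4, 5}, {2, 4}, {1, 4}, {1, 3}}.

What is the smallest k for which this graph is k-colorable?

2 and 4 are adjacent, so at least 2 colors are needed.
2 colors suffice: 1=blue, 2=blue, 3=red, 4=red, 5=blue. Every edge joins two different colors.

2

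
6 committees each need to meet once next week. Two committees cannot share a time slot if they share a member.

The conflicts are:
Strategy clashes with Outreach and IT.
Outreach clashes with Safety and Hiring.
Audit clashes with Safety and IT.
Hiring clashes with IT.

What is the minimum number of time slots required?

The cycle Audit-IT-Strategy-Outreach-Safety-Audit has odd length 5, so it cannot be 2-colored; at least 3 time slots are needed.
3 time slots suffice: time slot 1 → {Outreach, IT}; time slot 2 → {Strategy, Audit, Hiring}; time slot 3 → {Safety}. Each listed conflict is separated.

3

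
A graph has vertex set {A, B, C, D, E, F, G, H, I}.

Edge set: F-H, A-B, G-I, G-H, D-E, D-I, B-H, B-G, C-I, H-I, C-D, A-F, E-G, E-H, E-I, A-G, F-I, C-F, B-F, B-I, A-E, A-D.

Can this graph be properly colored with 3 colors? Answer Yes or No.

B, G, H, I form a clique, so at least 4 colors are needed.
So 3 colors are not enough.

No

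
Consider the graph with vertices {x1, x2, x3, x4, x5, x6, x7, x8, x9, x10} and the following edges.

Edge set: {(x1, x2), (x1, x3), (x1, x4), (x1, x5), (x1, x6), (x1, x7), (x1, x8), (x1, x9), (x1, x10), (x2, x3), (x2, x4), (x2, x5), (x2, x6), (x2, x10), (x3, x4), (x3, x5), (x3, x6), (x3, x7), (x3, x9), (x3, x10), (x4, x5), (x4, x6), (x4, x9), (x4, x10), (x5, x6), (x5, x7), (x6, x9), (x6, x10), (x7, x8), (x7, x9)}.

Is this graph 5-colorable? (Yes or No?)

No

x1, x2, x3, x4, x5, x6 are pairwise adjacent (a clique of size 6), so at least 6 colors are needed.
So 5 colors are not enough.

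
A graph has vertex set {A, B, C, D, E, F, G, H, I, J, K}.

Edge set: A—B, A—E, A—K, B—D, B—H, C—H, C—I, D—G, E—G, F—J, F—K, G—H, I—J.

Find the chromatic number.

3

The cycle E-A-B-H-G-E has odd length 5, so it cannot be 2-colored; at least 3 colors are needed.
3 colors suffice: A=blue, B=red, C=red, D=blue, E=green, F=red, G=red, H=blue, I=green, J=blue, K=green. No two adjacent vertices share a color.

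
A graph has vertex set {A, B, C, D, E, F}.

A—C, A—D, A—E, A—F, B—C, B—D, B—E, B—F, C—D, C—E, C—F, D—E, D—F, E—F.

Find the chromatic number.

5

B, C, D, E, F are pairwise adjacent (a clique of size 5), so at least 5 colors are needed.
5 colors suffice: A=5, B=5, C=2, D=1, E=4, F=3. Each edge has distinct colors on its endpoints.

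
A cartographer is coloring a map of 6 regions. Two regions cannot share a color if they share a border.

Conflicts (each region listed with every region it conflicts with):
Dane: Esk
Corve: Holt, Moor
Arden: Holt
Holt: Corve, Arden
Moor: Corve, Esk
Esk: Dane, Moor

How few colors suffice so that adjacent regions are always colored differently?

2

Corve and Holt conflict, so at least 2 colors are needed.
A valid assignment using 2 colors: Dane=1, Corve=2, Arden=2, Holt=1, Moor=1, Esk=2. No two conflicting regions share a color.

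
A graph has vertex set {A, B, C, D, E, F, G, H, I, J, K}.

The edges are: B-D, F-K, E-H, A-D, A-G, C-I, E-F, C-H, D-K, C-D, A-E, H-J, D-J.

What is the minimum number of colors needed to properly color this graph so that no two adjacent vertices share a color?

3

The cycle H-J-D-A-E-H has odd length 5, so it cannot be 2-colored; at least 3 colors are needed.
3 colors suffice: color 1 → {D, E, G, I}; color 2 → {A, B, C, J, K}; color 3 → {F, H}. Every edge joins two different colors.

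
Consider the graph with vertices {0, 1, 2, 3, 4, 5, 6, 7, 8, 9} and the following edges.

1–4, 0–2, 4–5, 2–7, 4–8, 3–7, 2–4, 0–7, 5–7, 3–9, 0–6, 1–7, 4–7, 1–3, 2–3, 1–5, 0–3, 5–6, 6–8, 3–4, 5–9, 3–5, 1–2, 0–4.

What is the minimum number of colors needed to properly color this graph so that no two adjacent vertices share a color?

5

1, 3, 4, 5, 7 are mutually adjacent (a clique of size 5), so at least 5 colors are needed.
A valid assignment using 5 colors: 0=e, 1=e, 2=c, 3=b, 4=a, 5=c, 6=a, 7=d, 8=b, 9=a. No two adjacent vertices share a color.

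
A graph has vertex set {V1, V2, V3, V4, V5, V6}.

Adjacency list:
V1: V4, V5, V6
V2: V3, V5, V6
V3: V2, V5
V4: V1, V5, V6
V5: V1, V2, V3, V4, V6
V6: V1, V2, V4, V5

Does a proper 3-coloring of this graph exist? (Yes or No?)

No

V1, V4, V5, V6 are mutually adjacent (a clique of size 4), so at least 4 colors are needed.
So 3 colors are not enough.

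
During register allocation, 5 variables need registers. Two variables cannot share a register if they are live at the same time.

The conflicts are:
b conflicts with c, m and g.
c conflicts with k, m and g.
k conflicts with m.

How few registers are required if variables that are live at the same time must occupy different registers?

c, k, m are mutually in conflict, so at least 3 registers are needed.
3 registers suffice: register 1 → {c}; register 2 → {b, k}; register 3 → {m, g}. Each listed conflict is separated.

3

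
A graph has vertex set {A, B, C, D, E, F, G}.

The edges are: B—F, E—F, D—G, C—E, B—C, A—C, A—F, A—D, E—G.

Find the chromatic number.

3

The cycle D-A-F-E-G-D has odd length 5, so it cannot be 2-colored; at least 3 colors are needed.
3 colors suffice: color red → {A, B, E}; color blue → {C, D, F}; color green → {G}. Each edge has distinct colors on its endpoints.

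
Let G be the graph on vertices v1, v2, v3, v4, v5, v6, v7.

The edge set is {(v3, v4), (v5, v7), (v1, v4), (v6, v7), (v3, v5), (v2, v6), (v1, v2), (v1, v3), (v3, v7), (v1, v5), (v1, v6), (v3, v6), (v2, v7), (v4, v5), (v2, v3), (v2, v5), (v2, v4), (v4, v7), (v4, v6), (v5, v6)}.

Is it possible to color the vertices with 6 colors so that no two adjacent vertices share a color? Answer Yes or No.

Yes

The chromatic number is 6. v1, v2, v3, v4, v5, v6 are pairwise adjacent (a clique of size 6), so at least 6 colors are needed.
6 colors suffice: color 1 → {v3}; color 2 → {v4}; color 3 → {v6}; color 4 → {v5}; color 5 → {v2}; color 6 → {v1, v7}.
That is already a proper 6-coloring.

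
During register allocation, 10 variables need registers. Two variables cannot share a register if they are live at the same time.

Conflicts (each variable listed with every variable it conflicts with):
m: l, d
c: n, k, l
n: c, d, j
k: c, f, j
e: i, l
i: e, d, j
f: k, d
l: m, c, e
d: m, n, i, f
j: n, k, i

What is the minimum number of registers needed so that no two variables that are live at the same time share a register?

The cycle i-e-l-m-d-i has odd length 5, so it cannot be 2-colored; at least 3 registers are needed.
3 registers suffice: register 1 → {l, d, j}; register 2 → {m, c, i, f}; register 3 → {n, k, e}. No two conflicting variables share a register.

3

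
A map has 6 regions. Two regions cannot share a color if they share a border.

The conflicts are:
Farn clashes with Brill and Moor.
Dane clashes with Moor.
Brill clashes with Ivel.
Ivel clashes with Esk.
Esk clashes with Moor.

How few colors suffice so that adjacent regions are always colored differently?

3

The cycle Ivel-Esk-Moor-Farn-Brill-Ivel has odd length 5, so it cannot be 2-colored; at least 3 colors are needed.
3 colors suffice: color 1 → {Brill, Moor}; color 2 → {Farn, Dane, Esk}; color 3 → {Ivel}. No two conflicting regions share a color.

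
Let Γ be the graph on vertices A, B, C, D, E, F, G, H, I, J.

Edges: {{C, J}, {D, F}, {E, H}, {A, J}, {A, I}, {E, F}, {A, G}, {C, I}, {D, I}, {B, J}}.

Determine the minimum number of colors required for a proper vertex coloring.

C and I are adjacent, so at least 2 colors are needed.
2 colors suffice: A=1, B=1, C=1, D=1, E=1, F=2, G=2, H=2, I=2, J=2. Each edge has distinct colors on its endpoints.

2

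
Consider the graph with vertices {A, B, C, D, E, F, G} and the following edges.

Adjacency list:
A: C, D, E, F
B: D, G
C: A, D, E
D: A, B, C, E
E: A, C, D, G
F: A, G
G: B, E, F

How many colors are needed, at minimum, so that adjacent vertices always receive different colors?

4

A, C, D, E are pairwise adjacent (a clique of size 4), so at least 4 colors are needed.
4 colors suffice: A=3, B=1, C=4, D=2, E=1, F=1, G=2. Each edge has distinct colors on its endpoints.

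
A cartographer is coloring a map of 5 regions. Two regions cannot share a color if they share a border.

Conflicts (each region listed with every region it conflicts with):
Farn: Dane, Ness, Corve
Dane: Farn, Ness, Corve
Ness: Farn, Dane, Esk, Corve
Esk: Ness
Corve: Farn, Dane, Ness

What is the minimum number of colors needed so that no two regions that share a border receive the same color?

Farn, Dane, Ness, Corve all conflict with each other, so at least 4 colors are needed.
One proper 4-coloring: Farn=4, Dane=2, Ness=1, Esk=2, Corve=3. Every pair that conflicts lands in different colors.

4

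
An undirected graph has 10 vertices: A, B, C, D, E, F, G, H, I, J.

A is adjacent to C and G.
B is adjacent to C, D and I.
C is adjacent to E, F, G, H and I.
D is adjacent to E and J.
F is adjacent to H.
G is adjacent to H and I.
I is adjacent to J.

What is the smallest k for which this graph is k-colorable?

3

B, C, I form a triangle, so at least 3 colors are needed.
3 colors suffice: color 1 → {C, D}; color 2 → {A, E, H, I}; color 3 → {B, F, G, J}. Each edge has distinct colors on its endpoints.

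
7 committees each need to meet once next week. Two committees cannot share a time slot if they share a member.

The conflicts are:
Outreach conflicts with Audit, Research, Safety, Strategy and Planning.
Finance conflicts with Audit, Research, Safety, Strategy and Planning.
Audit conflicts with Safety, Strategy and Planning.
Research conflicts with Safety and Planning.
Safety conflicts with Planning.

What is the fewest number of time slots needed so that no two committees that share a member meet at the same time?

Outreach, Research, Safety, Planning all conflict with each other, so at least 4 time slots are needed.
Using 4 time slots: Outreach=1, Finance=1, Audit=4, Research=4, Safety=2, Strategy=2, Planning=3. Every pair that conflicts lands in different time slots.

4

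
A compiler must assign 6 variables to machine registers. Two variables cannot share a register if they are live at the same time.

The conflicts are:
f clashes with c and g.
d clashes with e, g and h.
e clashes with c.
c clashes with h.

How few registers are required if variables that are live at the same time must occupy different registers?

3

The cycle g-d-h-c-f-g has odd length 5, so it cannot be 2-colored; at least 3 registers are needed.
3 registers suffice: register 1 → {d, c}; register 2 → {f, e, h}; register 3 → {g}. Each listed conflict is separated.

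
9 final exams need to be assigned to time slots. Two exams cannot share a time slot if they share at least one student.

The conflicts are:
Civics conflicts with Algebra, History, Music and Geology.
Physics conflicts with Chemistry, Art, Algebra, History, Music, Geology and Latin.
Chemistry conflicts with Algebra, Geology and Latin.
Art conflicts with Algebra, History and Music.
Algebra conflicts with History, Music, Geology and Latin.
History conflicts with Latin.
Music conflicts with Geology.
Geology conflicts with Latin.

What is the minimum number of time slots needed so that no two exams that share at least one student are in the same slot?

Physics, Chemistry, Algebra, Geology, Latin pairwise conflict, so at least 5 time slots are needed.
5 time slots suffice: time slot 1 → {Algebra}; time slot 2 → {Civics, Physics}; time slot 3 → {History, Geology}; time slot 4 → {Music, Latin}; time slot 5 → {Chemistry, Art}. Each listed conflict is separated.

5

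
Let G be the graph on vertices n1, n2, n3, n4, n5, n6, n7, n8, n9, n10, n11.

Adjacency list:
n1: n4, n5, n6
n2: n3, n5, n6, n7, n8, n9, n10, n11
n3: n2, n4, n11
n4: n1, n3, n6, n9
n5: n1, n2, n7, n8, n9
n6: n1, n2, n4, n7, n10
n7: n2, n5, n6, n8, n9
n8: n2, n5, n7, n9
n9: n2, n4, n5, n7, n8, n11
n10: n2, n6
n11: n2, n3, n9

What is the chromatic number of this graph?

5

n2, n5, n7, n8, n9 are pairwise adjacent (a clique of size 5), so at least 5 colors are needed.
5 colors suffice: color 1 → {n2, n4}; color 2 → {n3, n6, n9}; color 3 → {n1, n7, n10, n11}; color 4 → {n5}; color 5 → {n8}. Each edge has distinct colors on its endpoints.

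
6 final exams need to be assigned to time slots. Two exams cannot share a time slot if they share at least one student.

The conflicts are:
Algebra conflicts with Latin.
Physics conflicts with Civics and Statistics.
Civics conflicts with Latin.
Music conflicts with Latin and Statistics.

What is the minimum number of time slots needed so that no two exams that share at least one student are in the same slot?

3

The cycle Statistics-Physics-Civics-Latin-Music-Statistics has odd length 5, so it cannot be 2-colored; at least 3 time slots are needed.
3 time slots suffice: time slot 1 → {Physics, Latin}; time slot 2 → {Algebra, Civics, Statistics}; time slot 3 → {Music}. No two conflicting exams share a time slot.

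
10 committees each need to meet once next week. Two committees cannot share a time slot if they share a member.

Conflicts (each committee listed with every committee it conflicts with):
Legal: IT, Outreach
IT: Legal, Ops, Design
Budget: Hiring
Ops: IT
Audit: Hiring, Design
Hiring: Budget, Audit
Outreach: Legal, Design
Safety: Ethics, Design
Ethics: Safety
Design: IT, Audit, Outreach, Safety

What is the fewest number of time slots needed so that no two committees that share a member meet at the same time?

2

IT and Ops conflict, so at least 2 time slots are needed.
2 time slots suffice: Legal=1, IT=2, Budget=2, Ops=1, Audit=2, Hiring=1, Outreach=2, Safety=2, Ethics=1, Design=1. No two conflicting committees share a time slot.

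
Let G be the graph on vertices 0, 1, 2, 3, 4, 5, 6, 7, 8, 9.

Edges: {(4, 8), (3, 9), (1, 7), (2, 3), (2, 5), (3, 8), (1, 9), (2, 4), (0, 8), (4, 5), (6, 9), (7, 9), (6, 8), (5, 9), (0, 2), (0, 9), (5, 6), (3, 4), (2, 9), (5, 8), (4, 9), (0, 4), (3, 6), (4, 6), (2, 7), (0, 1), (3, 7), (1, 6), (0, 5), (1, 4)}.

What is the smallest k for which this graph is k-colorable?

5

0, 2, 4, 5, 9 are pairwise adjacent (a clique of size 5), so at least 5 colors are needed.
5 colors suffice: color red → {8, 9}; color blue → {4, 7}; color green → {1, 3, 5}; color yellow → {2, 6}; color purple → {0}. Each edge has distinct colors on its endpoints.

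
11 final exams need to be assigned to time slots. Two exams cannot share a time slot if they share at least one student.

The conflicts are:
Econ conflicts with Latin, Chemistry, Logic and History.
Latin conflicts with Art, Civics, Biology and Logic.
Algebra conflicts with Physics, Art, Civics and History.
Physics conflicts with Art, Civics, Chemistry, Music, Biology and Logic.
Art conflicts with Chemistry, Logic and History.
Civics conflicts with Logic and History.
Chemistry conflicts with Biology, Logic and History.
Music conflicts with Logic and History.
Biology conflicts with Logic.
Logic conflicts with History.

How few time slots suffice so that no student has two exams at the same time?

4

Physics, Chemistry, Biology, Logic all conflict with each other, so at least 4 time slots are needed.
A valid assignment using 4 time slots: Econ=4, Latin=2, Algebra=1, Physics=2, Art=4, Civics=3, Chemistry=3, Music=3, Biology=4, Logic=1, History=2. No two conflicting exams share a time slot.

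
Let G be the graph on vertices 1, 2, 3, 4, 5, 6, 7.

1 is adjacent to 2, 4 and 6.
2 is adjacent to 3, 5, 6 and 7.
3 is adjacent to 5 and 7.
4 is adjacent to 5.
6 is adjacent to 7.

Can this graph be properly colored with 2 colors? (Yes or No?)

No

2, 3, 5 are pairwise adjacent, so at least 3 colors are needed.
So 2 colors are not enough.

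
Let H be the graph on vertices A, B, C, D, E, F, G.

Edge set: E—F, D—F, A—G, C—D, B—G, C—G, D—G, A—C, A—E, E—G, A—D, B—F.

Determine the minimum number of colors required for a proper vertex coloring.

A, C, D, G form a clique, so at least 4 colors are needed.
4 colors suffice: color red → {F, G}; color blue → {A, B}; color green → {D, E}; color yellow → {C}. No two adjacent vertices share a color.

4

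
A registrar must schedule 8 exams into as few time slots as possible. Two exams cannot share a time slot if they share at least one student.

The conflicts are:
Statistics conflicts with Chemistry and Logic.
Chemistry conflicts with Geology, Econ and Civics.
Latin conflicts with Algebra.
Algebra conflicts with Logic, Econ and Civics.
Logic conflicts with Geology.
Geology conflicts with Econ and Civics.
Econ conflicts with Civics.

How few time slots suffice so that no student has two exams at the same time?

Chemistry, Geology, Econ, Civics all conflict with each other, so at least 4 time slots are needed.
4 time slots suffice: Statistics=3, Chemistry=1, Latin=2, Algebra=1, Logic=2, Geology=4, Econ=3, Civics=2. Each listed conflict is separated.

4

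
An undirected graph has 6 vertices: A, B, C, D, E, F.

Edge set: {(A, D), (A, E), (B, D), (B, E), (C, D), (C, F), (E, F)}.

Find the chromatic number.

The cycle F-E-B-D-C-F has odd length 5, so it cannot be 2-colored; at least 3 colors are needed.
3 colors suffice: color red → {D, E}; color blue → {A, B, F}; color green → {C}. Every edge joins two different colors.

3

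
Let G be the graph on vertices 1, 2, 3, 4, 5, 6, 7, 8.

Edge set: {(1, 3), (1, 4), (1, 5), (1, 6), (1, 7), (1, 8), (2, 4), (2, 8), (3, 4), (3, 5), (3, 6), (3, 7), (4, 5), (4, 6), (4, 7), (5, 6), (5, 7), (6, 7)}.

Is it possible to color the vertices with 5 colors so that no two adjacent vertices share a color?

1, 3, 4, 5, 6, 7 form a clique, so at least 6 colors are needed.
So 5 colors are not enough.

No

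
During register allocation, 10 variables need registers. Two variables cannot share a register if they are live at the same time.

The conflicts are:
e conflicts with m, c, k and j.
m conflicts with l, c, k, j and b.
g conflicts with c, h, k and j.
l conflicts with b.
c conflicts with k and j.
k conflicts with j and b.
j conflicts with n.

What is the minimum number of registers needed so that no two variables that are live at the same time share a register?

e, m, c, k, j pairwise conflict, so at least 5 registers are needed.
5 registers suffice: register 1 → {l, h, k, n}; register 2 → {j, b}; register 3 → {m, g}; register 4 → {c}; register 5 → {e}. No two conflicting variables share a register.

5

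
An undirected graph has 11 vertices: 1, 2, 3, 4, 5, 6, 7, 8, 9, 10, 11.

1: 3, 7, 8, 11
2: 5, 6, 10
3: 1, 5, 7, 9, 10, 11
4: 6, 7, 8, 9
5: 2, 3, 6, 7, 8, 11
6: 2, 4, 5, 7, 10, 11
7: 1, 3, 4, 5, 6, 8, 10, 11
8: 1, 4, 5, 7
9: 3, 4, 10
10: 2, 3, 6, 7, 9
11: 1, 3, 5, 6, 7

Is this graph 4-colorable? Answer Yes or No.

Yes

The chromatic number is 4. 5, 6, 7, 11 are pairwise adjacent (a clique of size 4), so at least 4 colors are needed.
One proper 4-coloring: 1=green, 2=red, 3=blue, 4=green, 5=green, 6=blue, 7=red, 8=blue, 9=red, 10=green, 11=yellow.
That is already a proper 4-coloring.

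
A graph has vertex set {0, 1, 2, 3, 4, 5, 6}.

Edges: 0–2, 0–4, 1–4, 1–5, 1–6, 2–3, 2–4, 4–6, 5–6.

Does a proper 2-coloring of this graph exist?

0, 2, 4 are pairwise adjacent, so at least 3 colors are needed.
So 2 colors are not enough.

No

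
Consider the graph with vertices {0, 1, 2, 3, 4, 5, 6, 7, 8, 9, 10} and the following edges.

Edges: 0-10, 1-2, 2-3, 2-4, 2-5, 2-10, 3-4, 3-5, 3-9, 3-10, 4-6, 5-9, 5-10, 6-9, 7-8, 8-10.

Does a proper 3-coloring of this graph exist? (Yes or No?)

2, 3, 5, 10 are pairwise adjacent (a clique of size 4), so at least 4 colors are needed.
So 3 colors are not enough.

No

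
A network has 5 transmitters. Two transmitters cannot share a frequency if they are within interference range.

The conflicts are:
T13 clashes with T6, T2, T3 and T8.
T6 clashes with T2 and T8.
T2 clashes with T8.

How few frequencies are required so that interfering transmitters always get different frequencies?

T13, T6, T2, T8 pairwise conflict, so at least 4 frequencies are needed.
A valid assignment using 4 frequencies: T13=1, T6=4, T2=2, T3=2, T8=3. No two conflicting transmitters share a frequency.

4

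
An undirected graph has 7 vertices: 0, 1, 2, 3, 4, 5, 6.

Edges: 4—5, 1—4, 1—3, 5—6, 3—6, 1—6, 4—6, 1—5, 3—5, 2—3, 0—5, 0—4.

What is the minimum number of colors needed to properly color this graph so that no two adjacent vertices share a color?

4

1, 3, 5, 6 form a clique, so at least 4 colors are needed.
4 colors suffice: 0=c, 1=d, 2=a, 3=b, 4=b, 5=a, 6=c. Every edge joins two different colors.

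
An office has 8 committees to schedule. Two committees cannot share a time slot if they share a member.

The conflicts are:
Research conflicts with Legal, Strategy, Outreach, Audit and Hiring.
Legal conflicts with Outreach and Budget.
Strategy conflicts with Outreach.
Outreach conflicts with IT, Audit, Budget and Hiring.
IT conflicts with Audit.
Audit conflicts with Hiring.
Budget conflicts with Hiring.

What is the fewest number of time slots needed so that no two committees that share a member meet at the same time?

Research, Outreach, Audit, Hiring are mutually in conflict, so at least 4 time slots are needed.
4 time slots suffice: Research=2, Legal=3, Strategy=3, Outreach=1, IT=2, Audit=4, Budget=2, Hiring=3. Every pair that conflicts lands in different time slots.

4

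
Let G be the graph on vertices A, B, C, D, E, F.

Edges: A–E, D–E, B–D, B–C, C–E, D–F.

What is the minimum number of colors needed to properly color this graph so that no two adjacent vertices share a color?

2

B and D are adjacent, so at least 2 colors are needed.
2 colors suffice: color 1 → {A, C, D}; color 2 → {B, E, F}. Each edge has distinct colors on its endpoints.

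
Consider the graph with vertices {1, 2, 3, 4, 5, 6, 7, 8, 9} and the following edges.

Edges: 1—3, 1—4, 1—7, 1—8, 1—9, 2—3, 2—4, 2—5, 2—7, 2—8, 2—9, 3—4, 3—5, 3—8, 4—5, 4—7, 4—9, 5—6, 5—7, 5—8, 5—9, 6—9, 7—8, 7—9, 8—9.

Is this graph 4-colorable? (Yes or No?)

2, 5, 7, 8, 9 form a clique, so at least 5 colors are needed.
So 4 colors are not enough.

No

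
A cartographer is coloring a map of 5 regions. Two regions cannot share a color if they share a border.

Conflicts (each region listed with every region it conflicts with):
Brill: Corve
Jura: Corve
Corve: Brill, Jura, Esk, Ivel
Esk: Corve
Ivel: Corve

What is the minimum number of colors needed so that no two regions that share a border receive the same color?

Corve and Esk conflict, so at least 2 colors are needed.
2 colors suffice: color 1 → {Corve}; color 2 → {Brill, Jura, Esk, Ivel}. Every pair that conflicts lands in different colors.

2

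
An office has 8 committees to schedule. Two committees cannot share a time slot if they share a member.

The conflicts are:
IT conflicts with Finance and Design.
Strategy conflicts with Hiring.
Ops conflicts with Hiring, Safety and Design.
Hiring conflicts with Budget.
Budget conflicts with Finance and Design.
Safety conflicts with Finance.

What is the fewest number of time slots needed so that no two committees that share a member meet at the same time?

The cycle Ops-Safety-Finance-Budget-Design-Ops has odd length 5, so it cannot be 2-colored; at least 3 time slots are needed.
3 time slots suffice: time slot 1 → {Hiring, Finance, Design}; time slot 2 → {IT, Strategy, Ops, Budget}; time slot 3 → {Safety}. No two conflicting committees share a time slot.

3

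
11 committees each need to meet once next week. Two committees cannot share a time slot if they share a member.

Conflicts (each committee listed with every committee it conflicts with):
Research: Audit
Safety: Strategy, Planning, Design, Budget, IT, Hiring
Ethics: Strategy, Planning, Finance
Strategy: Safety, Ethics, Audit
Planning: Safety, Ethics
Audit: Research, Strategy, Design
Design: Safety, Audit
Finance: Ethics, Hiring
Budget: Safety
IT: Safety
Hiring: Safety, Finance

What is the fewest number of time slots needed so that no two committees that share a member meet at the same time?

3

The cycle Hiring-Safety-Strategy-Ethics-Finance-Hiring has odd length 5, so it cannot be 2-colored; at least 3 time slots are needed.
A valid assignment using 3 time slots: Research=2, Safety=1, Ethics=1, Strategy=2, Planning=2, Audit=1, Design=2, Finance=3, Budget=2, IT=2, Hiring=2. Each listed conflict is separated.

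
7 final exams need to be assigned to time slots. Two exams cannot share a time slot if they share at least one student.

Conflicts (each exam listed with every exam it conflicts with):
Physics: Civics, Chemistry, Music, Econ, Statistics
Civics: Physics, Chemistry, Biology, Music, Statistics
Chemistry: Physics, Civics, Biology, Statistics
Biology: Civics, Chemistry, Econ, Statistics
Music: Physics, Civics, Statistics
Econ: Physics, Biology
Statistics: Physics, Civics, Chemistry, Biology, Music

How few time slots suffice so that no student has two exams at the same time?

4

Civics, Chemistry, Biology, Statistics pairwise conflict, so at least 4 time slots are needed.
4 time slots suffice: Physics=3, Civics=1, Chemistry=4, Biology=3, Music=4, Econ=1, Statistics=2. Each listed conflict is separated.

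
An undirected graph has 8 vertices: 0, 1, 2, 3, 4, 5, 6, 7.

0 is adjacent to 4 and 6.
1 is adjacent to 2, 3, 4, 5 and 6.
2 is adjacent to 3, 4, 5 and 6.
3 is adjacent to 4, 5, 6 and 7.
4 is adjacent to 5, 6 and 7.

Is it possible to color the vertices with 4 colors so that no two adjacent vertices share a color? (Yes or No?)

No

1, 2, 3, 4, 6 are mutually adjacent (a clique of size 5), so at least 5 colors are needed.
So 4 colors are not enough.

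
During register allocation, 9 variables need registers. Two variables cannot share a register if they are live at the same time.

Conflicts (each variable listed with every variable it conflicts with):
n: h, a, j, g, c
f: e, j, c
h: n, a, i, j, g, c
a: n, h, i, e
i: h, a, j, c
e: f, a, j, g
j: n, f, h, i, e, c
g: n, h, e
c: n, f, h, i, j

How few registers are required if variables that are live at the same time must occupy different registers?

4

n, h, j, c all conflict with each other, so at least 4 registers are needed.
4 registers suffice: register 1 → {a, j, g}; register 2 → {h, e}; register 3 → {n, f, i}; register 4 → {c}. Each listed conflict is separated.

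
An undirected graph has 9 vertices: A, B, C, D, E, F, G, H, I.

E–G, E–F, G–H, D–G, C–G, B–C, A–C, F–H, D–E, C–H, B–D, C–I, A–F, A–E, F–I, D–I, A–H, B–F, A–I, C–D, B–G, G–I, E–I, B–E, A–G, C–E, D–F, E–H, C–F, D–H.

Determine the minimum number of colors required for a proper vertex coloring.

5

B, C, D, E, F form a clique, so at least 5 colors are needed.
5 colors suffice: A=4, B=5, C=1, D=4, E=2, F=3, G=3, H=5, I=5. Each edge has distinct colors on its endpoints.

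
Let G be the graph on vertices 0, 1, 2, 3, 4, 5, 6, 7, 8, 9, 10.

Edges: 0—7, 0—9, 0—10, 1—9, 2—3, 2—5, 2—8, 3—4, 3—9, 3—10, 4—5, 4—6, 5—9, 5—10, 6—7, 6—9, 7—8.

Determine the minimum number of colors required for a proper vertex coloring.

6 and 7 are adjacent, so at least 2 colors are needed.
2 colors suffice: color a → {2, 4, 7, 9, 10}; color b → {0, 1, 3, 5, 6, 8}. No two adjacent vertices share a color.

2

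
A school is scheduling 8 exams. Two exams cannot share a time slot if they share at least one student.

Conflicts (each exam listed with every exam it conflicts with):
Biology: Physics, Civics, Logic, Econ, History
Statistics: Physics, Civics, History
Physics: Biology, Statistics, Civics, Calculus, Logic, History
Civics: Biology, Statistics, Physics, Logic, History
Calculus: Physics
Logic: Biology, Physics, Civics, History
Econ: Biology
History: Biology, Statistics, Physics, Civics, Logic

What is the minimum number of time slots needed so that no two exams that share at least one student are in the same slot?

5

Biology, Physics, Civics, Logic, History pairwise conflict, so at least 5 time slots are needed.
A valid assignment using 5 time slots: Biology=2, Statistics=2, Physics=1, Civics=4, Calculus=2, Logic=5, Econ=1, History=3. No two conflicting exams share a time slot.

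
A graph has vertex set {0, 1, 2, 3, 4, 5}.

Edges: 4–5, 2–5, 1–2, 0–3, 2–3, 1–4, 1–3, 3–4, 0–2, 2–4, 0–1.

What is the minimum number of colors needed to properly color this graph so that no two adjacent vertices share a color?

1, 2, 3, 4 are pairwise adjacent (a clique of size 4), so at least 4 colors are needed.
A valid assignment using 4 colors: 0=c, 1=d, 2=a, 3=b, 4=c, 5=b. Each edge has distinct colors on its endpoints.

4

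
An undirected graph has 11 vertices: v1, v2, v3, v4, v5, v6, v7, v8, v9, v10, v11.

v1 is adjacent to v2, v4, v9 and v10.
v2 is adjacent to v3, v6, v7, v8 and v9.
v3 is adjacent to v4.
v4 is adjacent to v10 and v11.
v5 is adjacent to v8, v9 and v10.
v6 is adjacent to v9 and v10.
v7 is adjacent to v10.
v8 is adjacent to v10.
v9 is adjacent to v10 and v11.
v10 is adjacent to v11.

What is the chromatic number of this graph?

v9, v10, v11 form a triangle, so at least 3 colors are needed.
3 colors suffice: color 1 → {v2, v10}; color 2 → {v4, v7, v8, v9}; color 3 → {v1, v3, v5, v6, v11}. Each edge has distinct colors on its endpoints.

3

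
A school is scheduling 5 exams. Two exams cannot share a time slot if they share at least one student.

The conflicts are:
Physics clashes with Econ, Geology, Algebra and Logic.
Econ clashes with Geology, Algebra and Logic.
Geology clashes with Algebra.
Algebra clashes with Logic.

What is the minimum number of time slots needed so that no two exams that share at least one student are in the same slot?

4

Physics, Econ, Geology, Algebra are mutually in conflict, so at least 4 time slots are needed.
Using 4 time slots: Physics=1, Econ=3, Geology=4, Algebra=2, Logic=4. Each listed conflict is separated.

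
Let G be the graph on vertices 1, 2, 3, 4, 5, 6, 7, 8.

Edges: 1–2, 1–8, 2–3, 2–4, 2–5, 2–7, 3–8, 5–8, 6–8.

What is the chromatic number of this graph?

2

5 and 8 are adjacent, so at least 2 colors are needed.
2 colors suffice: color red → {2, 8}; color blue → {1, 3, 4, 5, 6, 7}. Each edge has distinct colors on its endpoints.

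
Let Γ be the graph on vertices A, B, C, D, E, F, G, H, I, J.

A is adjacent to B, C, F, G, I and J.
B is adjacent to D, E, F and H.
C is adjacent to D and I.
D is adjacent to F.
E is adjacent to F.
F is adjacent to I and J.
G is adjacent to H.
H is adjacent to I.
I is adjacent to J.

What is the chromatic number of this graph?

4

A, F, I, J form a clique, so at least 4 colors are needed.
A valid assignment using 4 colors: A=red, B=green, C=blue, D=red, E=red, F=blue, G=blue, H=red, I=green, J=yellow. Every edge joins two different colors.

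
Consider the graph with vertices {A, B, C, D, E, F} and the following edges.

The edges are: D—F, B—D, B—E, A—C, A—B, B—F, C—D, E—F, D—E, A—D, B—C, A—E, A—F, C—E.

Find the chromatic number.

5

A, B, C, D, E are pairwise adjacent (a clique of size 5), so at least 5 colors are needed.
5 colors suffice: A=yellow, B=green, C=purple, D=red, E=blue, F=purple. Each edge has distinct colors on its endpoints.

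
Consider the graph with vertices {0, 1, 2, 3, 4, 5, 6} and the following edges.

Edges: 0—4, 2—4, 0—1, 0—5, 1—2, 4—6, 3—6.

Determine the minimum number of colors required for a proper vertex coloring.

2

0 and 4 are adjacent, so at least 2 colors are needed.
2 colors suffice: 0=blue, 1=red, 2=blue, 3=red, 4=red, 5=red, 6=blue. No two adjacent vertices share a color.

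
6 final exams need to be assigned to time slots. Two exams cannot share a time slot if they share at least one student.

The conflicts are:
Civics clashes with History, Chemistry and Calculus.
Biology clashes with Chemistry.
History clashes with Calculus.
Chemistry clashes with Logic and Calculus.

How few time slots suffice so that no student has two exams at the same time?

3

Civics, Chemistry, Calculus are mutually in conflict, so at least 3 time slots are needed.
Using 3 time slots: Civics=3, Biology=2, History=1, Chemistry=1, Logic=2, Calculus=2. Each listed conflict is separated.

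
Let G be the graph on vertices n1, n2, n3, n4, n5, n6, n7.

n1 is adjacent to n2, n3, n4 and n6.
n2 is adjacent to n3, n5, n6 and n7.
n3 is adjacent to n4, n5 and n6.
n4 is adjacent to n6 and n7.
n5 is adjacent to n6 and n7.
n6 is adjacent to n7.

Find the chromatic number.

4

n1, n3, n4, n6 are pairwise adjacent (a clique of size 4), so at least 4 colors are needed.
A valid assignment using 4 colors: n1=4, n2=3, n3=2, n4=3, n5=4, n6=1, n7=2. Every edge joins two different colors.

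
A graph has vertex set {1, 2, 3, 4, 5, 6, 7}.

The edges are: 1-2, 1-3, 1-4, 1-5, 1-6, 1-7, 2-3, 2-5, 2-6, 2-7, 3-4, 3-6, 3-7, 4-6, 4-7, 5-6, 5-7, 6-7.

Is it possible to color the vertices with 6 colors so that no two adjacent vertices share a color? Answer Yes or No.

Yes

The chromatic number is 5. 1, 2, 5, 6, 7 are mutually adjacent (a clique of size 5), so at least 5 colors are needed.
One proper 5-coloring: 1=red, 2=yellow, 3=purple, 4=yellow, 5=purple, 6=green, 7=blue.
Since 6 ≥ 5, a proper 6-coloring certainly exists.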